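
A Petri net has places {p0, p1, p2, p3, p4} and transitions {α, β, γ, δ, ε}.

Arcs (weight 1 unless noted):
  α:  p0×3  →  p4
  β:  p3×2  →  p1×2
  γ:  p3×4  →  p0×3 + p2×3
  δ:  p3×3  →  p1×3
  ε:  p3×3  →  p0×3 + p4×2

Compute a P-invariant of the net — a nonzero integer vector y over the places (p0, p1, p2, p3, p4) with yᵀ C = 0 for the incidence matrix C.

Incidence matrix C (rows=places, cols=transitions):
        α    β    γ    δ    ε
   p0  -3    0    3    0    3
   p1   0    2    0    3    0
   p2   0    0    3    0    0
   p3   0   -2   -4   -3   -3
   p4   1    0    0    0    2

Candidate y = [1, 3, 3, 3, 3]; check y·C column-wise:
  col α: 1·-3 + 3·0 + 3·0 + 3·0 + 3·1 = 0
  col β: 1·0 + 3·2 + 3·0 + 3·-2 + 3·0 = 0
  col γ: 1·3 + 3·0 + 3·3 + 3·-4 + 3·0 = 0
  col δ: 1·0 + 3·3 + 3·0 + 3·-3 + 3·0 = 0
  col ε: 1·3 + 3·0 + 3·0 + 3·-3 + 3·2 = 0

y = (p0:1, p1:3, p2:3, p3:3, p4:3)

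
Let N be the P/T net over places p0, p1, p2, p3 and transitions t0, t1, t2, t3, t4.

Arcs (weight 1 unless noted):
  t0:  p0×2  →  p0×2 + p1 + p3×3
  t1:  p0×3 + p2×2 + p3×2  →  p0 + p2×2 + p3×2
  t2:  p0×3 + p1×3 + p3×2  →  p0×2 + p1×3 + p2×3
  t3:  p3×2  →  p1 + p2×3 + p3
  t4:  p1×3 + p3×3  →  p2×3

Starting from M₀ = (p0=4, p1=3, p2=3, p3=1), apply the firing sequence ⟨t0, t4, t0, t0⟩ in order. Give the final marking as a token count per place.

(p0=4, p1=3, p2=6, p3=7)

step 1: fire t0:  (p0=4, p1=3, p2=3, p3=1) → (p0=4, p1=4, p2=3, p3=4)
step 2: fire t4:  (p0=4, p1=4, p2=3, p3=4) → (p0=4, p1=1, p2=6, p3=1)
step 3: fire t0:  (p0=4, p1=1, p2=6, p3=1) → (p0=4, p1=2, p2=6, p3=4)
step 4: fire t0:  (p0=4, p1=2, p2=6, p3=4) → (p0=4, p1=3, p2=6, p3=7)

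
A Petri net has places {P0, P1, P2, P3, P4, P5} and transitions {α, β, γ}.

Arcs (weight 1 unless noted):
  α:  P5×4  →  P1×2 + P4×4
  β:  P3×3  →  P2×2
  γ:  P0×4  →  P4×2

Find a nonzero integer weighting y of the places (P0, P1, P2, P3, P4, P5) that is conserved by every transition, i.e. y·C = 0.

y = (P0:0, P1:0, P2:3, P3:2, P4:0, P5:0)

Incidence matrix C (rows=places, cols=transitions):
        α    β    γ
   P0   0    0   -4
   P1   2    0    0
   P2   0    2    0
   P3   0   -3    0
   P4   4    0    2
   P5  -4    0    0

Candidate y = [0, 0, 3, 2, 0, 0]; check y·C column-wise:
  col α: 0·2 + 3·0 + 2·0 + 0·4 + 0·-4 = 0
  col β: 3·2 + 2·-3 = 0
  col γ: 0·-4 + 3·0 + 2·0 + 0·2 = 0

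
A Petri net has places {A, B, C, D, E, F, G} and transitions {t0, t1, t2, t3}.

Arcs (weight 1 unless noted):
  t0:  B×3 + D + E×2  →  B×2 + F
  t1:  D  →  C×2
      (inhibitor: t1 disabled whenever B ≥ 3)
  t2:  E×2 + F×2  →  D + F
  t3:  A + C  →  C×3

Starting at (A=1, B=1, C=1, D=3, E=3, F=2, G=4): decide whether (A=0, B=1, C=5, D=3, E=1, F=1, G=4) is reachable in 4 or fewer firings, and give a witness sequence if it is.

YES — reachable via ⟨t1, t2, t3⟩ (3 firings)

step 1: fire t1:  (A=1, B=1, C=1, D=3, E=3, F=2, G=4) → (A=1, B=1, C=3, D=2, E=3, F=2, G=4)
step 2: fire t2:  (A=1, B=1, C=3, D=2, E=3, F=2, G=4) → (A=1, B=1, C=3, D=3, E=1, F=1, G=4)
step 3: fire t3:  (A=1, B=1, C=3, D=3, E=1, F=1, G=4) → (A=0, B=1, C=5, D=3, E=1, F=1, G=4)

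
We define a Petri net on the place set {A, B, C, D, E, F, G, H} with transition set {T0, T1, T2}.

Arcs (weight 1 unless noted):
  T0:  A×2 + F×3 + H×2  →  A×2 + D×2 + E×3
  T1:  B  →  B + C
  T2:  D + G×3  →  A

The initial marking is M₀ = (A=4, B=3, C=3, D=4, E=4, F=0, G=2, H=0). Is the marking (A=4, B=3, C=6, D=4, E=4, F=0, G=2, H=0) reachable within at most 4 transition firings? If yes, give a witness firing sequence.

YES — reachable via ⟨T1, T1, T1⟩ (3 firings)

step 1: fire T1:  (A=4, B=3, C=3, D=4, E=4, F=0, G=2, H=0) → (A=4, B=3, C=4, D=4, E=4, F=0, G=2, H=0)
step 2: fire T1:  (A=4, B=3, C=4, D=4, E=4, F=0, G=2, H=0) → (A=4, B=3, C=5, D=4, E=4, F=0, G=2, H=0)
step 3: fire T1:  (A=4, B=3, C=5, D=4, E=4, F=0, G=2, H=0) → (A=4, B=3, C=6, D=4, E=4, F=0, G=2, H=0)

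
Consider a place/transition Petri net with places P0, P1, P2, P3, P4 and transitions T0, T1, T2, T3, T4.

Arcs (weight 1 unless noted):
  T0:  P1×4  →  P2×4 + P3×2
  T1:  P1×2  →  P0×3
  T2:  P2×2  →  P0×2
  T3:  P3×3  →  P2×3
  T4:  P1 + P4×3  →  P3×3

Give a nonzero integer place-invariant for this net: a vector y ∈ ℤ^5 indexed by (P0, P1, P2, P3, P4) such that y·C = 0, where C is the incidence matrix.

Incidence matrix C (rows=places, cols=transitions):
       T0   T1   T2   T3   T4
   P0   0    3    2    0    0
   P1  -4   -2    0    0   -1
   P2   4    0   -2    3    0
   P3   2    0    0   -3    3
   P4   0    0    0    0   -3

Candidate y = [2, 3, 2, 2, 1]; check y·C column-wise:
  col T0: 2·0 + 3·-4 + 2·4 + 2·2 + 1·0 = 0
  col T1: 2·3 + 3·-2 + 2·0 + 2·0 + 1·0 = 0
  col T2: 2·2 + 3·0 + 2·-2 + 2·0 + 1·0 = 0
  col T3: 2·0 + 3·0 + 2·3 + 2·-3 + 1·0 = 0
  col T4: 2·0 + 3·-1 + 2·0 + 2·3 + 1·-3 = 0

y = (P0:2, P1:3, P2:2, P3:2, P4:1)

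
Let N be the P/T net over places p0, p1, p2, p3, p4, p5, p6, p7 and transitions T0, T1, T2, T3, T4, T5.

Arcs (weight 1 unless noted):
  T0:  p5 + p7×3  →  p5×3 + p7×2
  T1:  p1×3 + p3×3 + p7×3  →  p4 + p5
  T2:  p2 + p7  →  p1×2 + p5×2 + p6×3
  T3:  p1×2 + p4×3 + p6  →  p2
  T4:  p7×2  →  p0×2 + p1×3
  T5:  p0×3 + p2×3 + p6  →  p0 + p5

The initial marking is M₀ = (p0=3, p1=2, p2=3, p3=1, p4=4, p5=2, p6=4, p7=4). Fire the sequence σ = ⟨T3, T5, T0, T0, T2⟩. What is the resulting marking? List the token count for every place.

(p0=1, p1=2, p2=0, p3=1, p4=1, p5=9, p6=5, p7=1)

step 1: fire T3:  (p0=3, p1=2, p2=3, p3=1, p4=4, p5=2, p6=4, p7=4) → (p0=3, p1=0, p2=4, p3=1, p4=1, p5=2, p6=3, p7=4)
step 2: fire T5:  (p0=3, p1=0, p2=4, p3=1, p4=1, p5=2, p6=3, p7=4) → (p0=1, p1=0, p2=1, p3=1, p4=1, p5=3, p6=2, p7=4)
step 3: fire T0:  (p0=1, p1=0, p2=1, p3=1, p4=1, p5=3, p6=2, p7=4) → (p0=1, p1=0, p2=1, p3=1, p4=1, p5=5, p6=2, p7=3)
step 4: fire T0:  (p0=1, p1=0, p2=1, p3=1, p4=1, p5=5, p6=2, p7=3) → (p0=1, p1=0, p2=1, p3=1, p4=1, p5=7, p6=2, p7=2)
step 5: fire T2:  (p0=1, p1=0, p2=1, p3=1, p4=1, p5=7, p6=2, p7=2) → (p0=1, p1=2, p2=0, p3=1, p4=1, p5=9, p6=5, p7=1)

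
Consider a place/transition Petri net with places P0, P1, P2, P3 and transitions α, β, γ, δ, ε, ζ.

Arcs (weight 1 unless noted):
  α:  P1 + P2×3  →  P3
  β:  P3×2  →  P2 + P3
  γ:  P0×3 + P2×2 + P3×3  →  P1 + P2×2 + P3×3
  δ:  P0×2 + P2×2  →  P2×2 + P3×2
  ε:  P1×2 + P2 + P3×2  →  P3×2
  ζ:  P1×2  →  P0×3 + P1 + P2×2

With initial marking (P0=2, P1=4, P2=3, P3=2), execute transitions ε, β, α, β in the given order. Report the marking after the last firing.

step 1: fire ε:  (P0=2, P1=4, P2=3, P3=2) → (P0=2, P1=2, P2=2, P3=2)
step 2: fire β:  (P0=2, P1=2, P2=2, P3=2) → (P0=2, P1=2, P2=3, P3=1)
step 3: fire α:  (P0=2, P1=2, P2=3, P3=1) → (P0=2, P1=1, P2=0, P3=2)
step 4: fire β:  (P0=2, P1=1, P2=0, P3=2) → (P0=2, P1=1, P2=1, P3=1)

(P0=2, P1=1, P2=1, P3=1)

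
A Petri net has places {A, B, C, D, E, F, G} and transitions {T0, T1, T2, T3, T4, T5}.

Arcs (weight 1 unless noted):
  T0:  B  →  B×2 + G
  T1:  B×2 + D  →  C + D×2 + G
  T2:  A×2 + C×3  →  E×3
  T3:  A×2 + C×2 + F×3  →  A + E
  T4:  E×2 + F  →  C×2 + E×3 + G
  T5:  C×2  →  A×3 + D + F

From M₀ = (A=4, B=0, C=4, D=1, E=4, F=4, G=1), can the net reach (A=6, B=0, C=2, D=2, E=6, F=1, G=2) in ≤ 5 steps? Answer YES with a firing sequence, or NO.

YES — reachable via ⟨T3, T4, T5⟩ (3 firings)

step 1: fire T3:  (A=4, B=0, C=4, D=1, E=4, F=4, G=1) → (A=3, B=0, C=2, D=1, E=5, F=1, G=1)
step 2: fire T4:  (A=3, B=0, C=2, D=1, E=5, F=1, G=1) → (A=3, B=0, C=4, D=1, E=6, F=0, G=2)
step 3: fire T5:  (A=3, B=0, C=4, D=1, E=6, F=0, G=2) → (A=6, B=0, C=2, D=2, E=6, F=1, G=2)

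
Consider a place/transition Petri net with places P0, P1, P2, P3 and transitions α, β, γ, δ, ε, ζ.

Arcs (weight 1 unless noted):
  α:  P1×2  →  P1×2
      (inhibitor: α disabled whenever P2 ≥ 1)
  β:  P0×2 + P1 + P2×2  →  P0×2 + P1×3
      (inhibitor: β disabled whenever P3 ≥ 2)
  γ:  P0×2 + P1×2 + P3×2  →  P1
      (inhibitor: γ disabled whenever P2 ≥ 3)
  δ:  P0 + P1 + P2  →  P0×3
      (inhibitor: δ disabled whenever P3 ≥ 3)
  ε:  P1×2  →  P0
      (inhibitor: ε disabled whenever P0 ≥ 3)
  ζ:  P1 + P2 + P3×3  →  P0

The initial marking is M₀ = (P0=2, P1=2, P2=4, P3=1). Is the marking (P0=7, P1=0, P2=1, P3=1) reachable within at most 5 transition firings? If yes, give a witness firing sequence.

depth 0: 1 marking
depth 1: 4 markings reached so far
depth 2: 8 markings reached so far
depth 3: 11 markings reached so far
depth 4: 12 markings reached so far
depth 5: 12 markings reached so far
(frontier empty at depth 5; search complete)
target is not among the 12 markings reachable within 5 steps

NO — not reachable within 5 firings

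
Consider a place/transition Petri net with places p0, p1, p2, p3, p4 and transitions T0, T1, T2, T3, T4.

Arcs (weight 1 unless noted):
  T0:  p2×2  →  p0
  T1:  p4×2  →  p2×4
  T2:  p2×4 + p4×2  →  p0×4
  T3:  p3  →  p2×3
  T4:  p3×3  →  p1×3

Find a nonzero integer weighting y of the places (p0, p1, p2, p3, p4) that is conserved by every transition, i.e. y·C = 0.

y = (p0:2, p1:3, p2:1, p3:3, p4:2)

Incidence matrix C (rows=places, cols=transitions):
       T0   T1   T2   T3   T4
   p0   1    0    4    0    0
   p1   0    0    0    0    3
   p2  -2    4   -4    3    0
   p3   0    0    0   -1   -3
   p4   0   -2   -2    0    0

Candidate y = [2, 3, 1, 3, 2]; check y·C column-wise:
  col T0: 2·1 + 3·0 + 1·-2 + 3·0 + 2·0 = 0
  col T1: 2·0 + 3·0 + 1·4 + 3·0 + 2·-2 = 0
  col T2: 2·4 + 3·0 + 1·-4 + 3·0 + 2·-2 = 0
  col T3: 2·0 + 3·0 + 1·3 + 3·-1 + 2·0 = 0
  col T4: 2·0 + 3·3 + 1·0 + 3·-3 + 2·0 = 0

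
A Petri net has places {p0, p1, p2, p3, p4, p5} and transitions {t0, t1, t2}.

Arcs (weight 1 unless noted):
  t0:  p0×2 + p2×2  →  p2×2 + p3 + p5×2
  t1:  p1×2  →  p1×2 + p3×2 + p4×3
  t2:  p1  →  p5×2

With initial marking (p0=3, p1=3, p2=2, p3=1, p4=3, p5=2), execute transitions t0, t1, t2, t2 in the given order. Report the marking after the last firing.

(p0=1, p1=1, p2=2, p3=4, p4=6, p5=8)

step 1: fire t0:  (p0=3, p1=3, p2=2, p3=1, p4=3, p5=2) → (p0=1, p1=3, p2=2, p3=2, p4=3, p5=4)
step 2: fire t1:  (p0=1, p1=3, p2=2, p3=2, p4=3, p5=4) → (p0=1, p1=3, p2=2, p3=4, p4=6, p5=4)
step 3: fire t2:  (p0=1, p1=3, p2=2, p3=4, p4=6, p5=4) → (p0=1, p1=2, p2=2, p3=4, p4=6, p5=6)
step 4: fire t2:  (p0=1, p1=2, p2=2, p3=4, p4=6, p5=6) → (p0=1, p1=1, p2=2, p3=4, p4=6, p5=8)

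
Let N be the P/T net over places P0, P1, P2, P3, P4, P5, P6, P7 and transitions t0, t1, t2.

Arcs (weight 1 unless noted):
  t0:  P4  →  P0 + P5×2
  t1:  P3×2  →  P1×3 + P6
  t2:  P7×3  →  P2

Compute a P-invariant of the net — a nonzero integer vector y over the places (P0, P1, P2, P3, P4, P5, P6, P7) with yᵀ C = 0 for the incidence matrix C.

y = (P0:0, P1:2, P2:0, P3:3, P4:0, P5:0, P6:0, P7:0)

Incidence matrix C (rows=places, cols=transitions):
       t0   t1   t2
   P0   1    0    0
   P1   0    3    0
   P2   0    0    1
   P3   0   -2    0
   P4  -1    0    0
   P5   2    0    0
   P6   0    1    0
   P7   0    0   -3

Candidate y = [0, 2, 0, 3, 0, 0, 0, 0]; check y·C column-wise:
  col t0: 0·1 + 2·0 + 3·0 + 0·-1 + 0·2 = 0
  col t1: 2·3 + 3·-2 + 0·1 = 0
  col t2: 2·0 + 0·1 + 3·0 + 0·-3 = 0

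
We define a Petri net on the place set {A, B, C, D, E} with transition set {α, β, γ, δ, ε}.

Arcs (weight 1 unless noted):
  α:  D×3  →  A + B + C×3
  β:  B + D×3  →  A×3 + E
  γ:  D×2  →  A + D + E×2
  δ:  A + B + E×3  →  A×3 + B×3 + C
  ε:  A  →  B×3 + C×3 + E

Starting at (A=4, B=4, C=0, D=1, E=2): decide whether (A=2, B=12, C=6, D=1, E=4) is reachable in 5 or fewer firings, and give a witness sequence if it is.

depth 0: 1 marking
depth 1: 2 markings reached so far
depth 2: 4 markings reached so far
depth 3: 6 markings reached so far
depth 4: 8 markings reached so far
depth 5: 9 markings reached so far
target is not among the 9 markings reachable within 5 steps

NO — not reachable within 5 firings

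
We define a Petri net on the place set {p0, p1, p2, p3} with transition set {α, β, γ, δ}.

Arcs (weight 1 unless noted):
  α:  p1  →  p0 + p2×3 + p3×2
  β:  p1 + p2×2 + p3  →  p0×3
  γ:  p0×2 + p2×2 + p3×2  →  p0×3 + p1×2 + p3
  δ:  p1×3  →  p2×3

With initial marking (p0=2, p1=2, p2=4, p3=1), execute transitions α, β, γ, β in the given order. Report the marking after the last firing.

step 1: fire α:  (p0=2, p1=2, p2=4, p3=1) → (p0=3, p1=1, p2=7, p3=3)
step 2: fire β:  (p0=3, p1=1, p2=7, p3=3) → (p0=6, p1=0, p2=5, p3=2)
step 3: fire γ:  (p0=6, p1=0, p2=5, p3=2) → (p0=7, p1=2, p2=3, p3=1)
step 4: fire β:  (p0=7, p1=2, p2=3, p3=1) → (p0=10, p1=1, p2=1, p3=0)

(p0=10, p1=1, p2=1, p3=0)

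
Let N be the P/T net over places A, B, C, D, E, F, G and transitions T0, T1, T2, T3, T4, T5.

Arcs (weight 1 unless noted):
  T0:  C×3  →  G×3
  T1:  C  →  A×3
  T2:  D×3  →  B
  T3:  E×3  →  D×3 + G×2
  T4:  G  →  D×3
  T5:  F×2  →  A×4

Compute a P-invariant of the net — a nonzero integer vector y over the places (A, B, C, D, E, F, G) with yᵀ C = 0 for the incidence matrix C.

Incidence matrix C (rows=places, cols=transitions):
       T0   T1   T2   T3   T4   T5
    A   0    3    0    0    0    4
    B   0    0    1    0    0    0
    C  -3   -1    0    0    0    0
    D   0    0   -3    3    3    0
    E   0    0    0   -3    0    0
    F   0    0    0    0    0   -2
    G   3    0    0    2   -1    0

Candidate y = [1, 3, 3, 1, 3, 2, 3]; check y·C column-wise:
  col T0: 1·0 + 3·0 + 3·-3 + 1·0 + 3·0 + 2·0 + 3·3 = 0
  col T1: 1·3 + 3·0 + 3·-1 + 1·0 + 3·0 + 2·0 + 3·0 = 0
  col T2: 1·0 + 3·1 + 3·0 + 1·-3 + 3·0 + 2·0 + 3·0 = 0
  col T3: 1·0 + 3·0 + 3·0 + 1·3 + 3·-3 + 2·0 + 3·2 = 0
  col T4: 1·0 + 3·0 + 3·0 + 1·3 + 3·0 + 2·0 + 3·-1 = 0
  col T5: 1·4 + 3·0 + 3·0 + 1·0 + 3·0 + 2·-2 + 3·0 = 0

y = (A:1, B:3, C:3, D:1, E:3, F:2, G:3)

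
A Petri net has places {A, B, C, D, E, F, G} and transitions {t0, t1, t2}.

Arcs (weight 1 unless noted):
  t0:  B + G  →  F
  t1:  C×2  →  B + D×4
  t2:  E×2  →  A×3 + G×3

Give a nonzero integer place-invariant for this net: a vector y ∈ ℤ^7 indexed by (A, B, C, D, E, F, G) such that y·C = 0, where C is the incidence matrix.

Incidence matrix C (rows=places, cols=transitions):
       t0   t1   t2
    A   0    0    3
    B  -1    1    0
    C   0   -2    0
    D   0    4    0
    E   0    0   -2
    F   1    0    0
    G  -1    0    3

Candidate y = [0, 0, 2, 1, 0, 0, 0]; check y·C column-wise:
  col t0: 0·-1 + 2·0 + 1·0 + 0·1 + 0·-1 = 0
  col t1: 0·1 + 2·-2 + 1·4 = 0
  col t2: 0·3 + 2·0 + 1·0 + 0·-2 + 0·3 = 0

y = (A:0, B:0, C:2, D:1, E:0, F:0, G:0)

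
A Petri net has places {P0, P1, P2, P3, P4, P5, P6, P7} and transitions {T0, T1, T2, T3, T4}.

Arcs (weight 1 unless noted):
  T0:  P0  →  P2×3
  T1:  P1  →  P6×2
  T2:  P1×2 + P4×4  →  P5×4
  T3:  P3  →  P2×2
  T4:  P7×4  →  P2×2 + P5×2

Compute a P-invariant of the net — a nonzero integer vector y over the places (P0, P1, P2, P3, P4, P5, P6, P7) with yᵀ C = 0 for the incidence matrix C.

Incidence matrix C (rows=places, cols=transitions):
       T0   T1   T2   T3   T4
   P0  -1    0    0    0    0
   P1   0   -1   -2    0    0
   P2   3    0    0    2    2
   P3   0    0    0   -1    0
   P4   0    0   -4    0    0
   P5   0    0    4    0    2
   P6   0    2    0    0    0
   P7   0    0    0    0   -4

Candidate y = [3, 0, 1, 2, -1, -1, 0, 0]; check y·C column-wise:
  col T0: 3·-1 + 1·3 + 2·0 + -1·0 + -1·0 = 0
  col T1: 3·0 + 0·-1 + 1·0 + 2·0 + -1·0 + -1·0 + 0·2 = 0
  col T2: 3·0 + 0·-2 + 1·0 + 2·0 + -1·-4 + -1·4 = 0
  col T3: 3·0 + 1·2 + 2·-1 + -1·0 + -1·0 = 0
  col T4: 3·0 + 1·2 + 2·0 + -1·0 + -1·2 + 0·-4 = 0

y = (P0:3, P1:0, P2:1, P3:2, P4:-1, P5:-1, P6:0, P7:0)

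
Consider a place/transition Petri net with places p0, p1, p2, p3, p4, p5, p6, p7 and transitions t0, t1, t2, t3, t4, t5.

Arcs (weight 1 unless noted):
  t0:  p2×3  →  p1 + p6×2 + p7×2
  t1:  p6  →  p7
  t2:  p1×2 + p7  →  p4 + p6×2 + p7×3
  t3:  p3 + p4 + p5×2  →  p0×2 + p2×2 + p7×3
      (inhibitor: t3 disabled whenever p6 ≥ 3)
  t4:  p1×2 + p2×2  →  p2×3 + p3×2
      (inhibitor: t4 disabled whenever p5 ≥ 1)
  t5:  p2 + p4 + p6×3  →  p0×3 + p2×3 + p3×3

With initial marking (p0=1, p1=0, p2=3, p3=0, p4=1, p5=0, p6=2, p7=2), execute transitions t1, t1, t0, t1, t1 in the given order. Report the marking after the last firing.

step 1: fire t1:  (p0=1, p1=0, p2=3, p3=0, p4=1, p5=0, p6=2, p7=2) → (p0=1, p1=0, p2=3, p3=0, p4=1, p5=0, p6=1, p7=3)
step 2: fire t1:  (p0=1, p1=0, p2=3, p3=0, p4=1, p5=0, p6=1, p7=3) → (p0=1, p1=0, p2=3, p3=0, p4=1, p5=0, p6=0, p7=4)
step 3: fire t0:  (p0=1, p1=0, p2=3, p3=0, p4=1, p5=0, p6=0, p7=4) → (p0=1, p1=1, p2=0, p3=0, p4=1, p5=0, p6=2, p7=6)
step 4: fire t1:  (p0=1, p1=1, p2=0, p3=0, p4=1, p5=0, p6=2, p7=6) → (p0=1, p1=1, p2=0, p3=0, p4=1, p5=0, p6=1, p7=7)
step 5: fire t1:  (p0=1, p1=1, p2=0, p3=0, p4=1, p5=0, p6=1, p7=7) → (p0=1, p1=1, p2=0, p3=0, p4=1, p5=0, p6=0, p7=8)

(p0=1, p1=1, p2=0, p3=0, p4=1, p5=0, p6=0, p7=8)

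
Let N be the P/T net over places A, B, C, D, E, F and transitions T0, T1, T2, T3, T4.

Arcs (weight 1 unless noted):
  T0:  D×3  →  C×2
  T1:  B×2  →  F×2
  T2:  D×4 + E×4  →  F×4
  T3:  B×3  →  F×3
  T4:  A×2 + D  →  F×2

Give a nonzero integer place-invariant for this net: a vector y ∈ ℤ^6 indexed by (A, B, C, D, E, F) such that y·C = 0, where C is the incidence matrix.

Incidence matrix C (rows=places, cols=transitions):
       T0   T1   T2   T3   T4
    A   0    0    0    0   -2
    B   0   -2    0   -3    0
    C   2    0    0    0    0
    D  -3    0   -4    0   -1
    E   0    0   -4    0    0
    F   0    2    4    3    2

Candidate y = [1, 0, -3, -2, 2, 0]; check y·C column-wise:
  col T0: 1·0 + -3·2 + -2·-3 + 2·0 = 0
  col T1: 1·0 + 0·-2 + -3·0 + -2·0 + 2·0 + 0·2 = 0
  col T2: 1·0 + -3·0 + -2·-4 + 2·-4 + 0·4 = 0
  col T3: 1·0 + 0·-3 + -3·0 + -2·0 + 2·0 + 0·3 = 0
  col T4: 1·-2 + -3·0 + -2·-1 + 2·0 + 0·2 = 0

y = (A:1, B:0, C:-3, D:-2, E:2, F:0)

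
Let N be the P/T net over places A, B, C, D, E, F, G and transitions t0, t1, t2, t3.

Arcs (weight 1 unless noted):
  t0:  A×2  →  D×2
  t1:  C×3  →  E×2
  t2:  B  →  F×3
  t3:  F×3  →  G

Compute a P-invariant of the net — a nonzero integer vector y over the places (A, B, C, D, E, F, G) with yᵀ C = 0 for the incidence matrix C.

y = (A:1, B:0, C:0, D:1, E:0, F:0, G:0)

Incidence matrix C (rows=places, cols=transitions):
       t0   t1   t2   t3
    A  -2    0    0    0
    B   0    0   -1    0
    C   0   -3    0    0
    D   2    0    0    0
    E   0    2    0    0
    F   0    0    3   -3
    G   0    0    0    1

Candidate y = [1, 0, 0, 1, 0, 0, 0]; check y·C column-wise:
  col t0: 1·-2 + 1·2 = 0
  col t1: 1·0 + 0·-3 + 1·0 + 0·2 = 0
  col t2: 1·0 + 0·-1 + 1·0 + 0·3 = 0
  col t3: 1·0 + 1·0 + 0·-3 + 0·1 = 0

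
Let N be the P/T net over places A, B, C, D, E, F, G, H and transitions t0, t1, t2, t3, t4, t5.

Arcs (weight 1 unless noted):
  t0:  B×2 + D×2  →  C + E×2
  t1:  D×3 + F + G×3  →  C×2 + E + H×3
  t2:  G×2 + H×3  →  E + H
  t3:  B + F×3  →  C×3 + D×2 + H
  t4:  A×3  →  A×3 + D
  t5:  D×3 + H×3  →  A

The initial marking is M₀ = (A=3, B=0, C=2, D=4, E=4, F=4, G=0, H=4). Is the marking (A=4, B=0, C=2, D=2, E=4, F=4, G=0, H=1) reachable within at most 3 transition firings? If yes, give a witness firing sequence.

YES — reachable via ⟨t4, t5⟩ (2 firings)

step 1: fire t4:  (A=3, B=0, C=2, D=4, E=4, F=4, G=0, H=4) → (A=3, B=0, C=2, D=5, E=4, F=4, G=0, H=4)
step 2: fire t5:  (A=3, B=0, C=2, D=5, E=4, F=4, G=0, H=4) → (A=4, B=0, C=2, D=2, E=4, F=4, G=0, H=1)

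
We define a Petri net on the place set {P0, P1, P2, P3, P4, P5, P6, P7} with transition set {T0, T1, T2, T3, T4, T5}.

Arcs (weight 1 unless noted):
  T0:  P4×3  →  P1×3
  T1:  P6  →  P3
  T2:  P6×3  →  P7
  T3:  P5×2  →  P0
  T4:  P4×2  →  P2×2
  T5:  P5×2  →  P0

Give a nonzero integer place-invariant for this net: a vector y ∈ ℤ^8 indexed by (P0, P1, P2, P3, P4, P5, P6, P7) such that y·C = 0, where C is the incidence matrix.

y = (P0:0, P1:1, P2:1, P3:0, P4:1, P5:0, P6:0, P7:0)

Incidence matrix C (rows=places, cols=transitions):
       T0   T1   T2   T3   T4   T5
   P0   0    0    0    1    0    1
   P1   3    0    0    0    0    0
   P2   0    0    0    0    2    0
   P3   0    1    0    0    0    0
   P4  -3    0    0    0   -2    0
   P5   0    0    0   -2    0   -2
   P6   0   -1   -3    0    0    0
   P7   0    0    1    0    0    0

Candidate y = [0, 1, 1, 0, 1, 0, 0, 0]; check y·C column-wise:
  col T0: 1·3 + 1·0 + 1·-3 = 0
  col T1: 1·0 + 1·0 + 0·1 + 1·0 + 0·-1 = 0
  col T2: 1·0 + 1·0 + 1·0 + 0·-3 + 0·1 = 0
  col T3: 0·1 + 1·0 + 1·0 + 1·0 + 0·-2 = 0
  col T4: 1·0 + 1·2 + 1·-2 = 0
  col T5: 0·1 + 1·0 + 1·0 + 1·0 + 0·-2 = 0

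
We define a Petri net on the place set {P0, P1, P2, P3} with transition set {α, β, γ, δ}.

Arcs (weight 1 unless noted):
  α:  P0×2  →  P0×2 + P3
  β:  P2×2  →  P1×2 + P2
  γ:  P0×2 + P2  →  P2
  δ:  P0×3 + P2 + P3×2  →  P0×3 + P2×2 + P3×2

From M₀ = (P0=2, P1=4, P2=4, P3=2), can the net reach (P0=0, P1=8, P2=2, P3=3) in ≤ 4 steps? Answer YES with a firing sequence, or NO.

step 1: fire α:  (P0=2, P1=4, P2=4, P3=2) → (P0=2, P1=4, P2=4, P3=3)
step 2: fire β:  (P0=2, P1=4, P2=4, P3=3) → (P0=2, P1=6, P2=3, P3=3)
step 3: fire β:  (P0=2, P1=6, P2=3, P3=3) → (P0=2, P1=8, P2=2, P3=3)
step 4: fire γ:  (P0=2, P1=8, P2=2, P3=3) → (P0=0, P1=8, P2=2, P3=3)

YES — reachable via ⟨α, β, β, γ⟩ (4 firings)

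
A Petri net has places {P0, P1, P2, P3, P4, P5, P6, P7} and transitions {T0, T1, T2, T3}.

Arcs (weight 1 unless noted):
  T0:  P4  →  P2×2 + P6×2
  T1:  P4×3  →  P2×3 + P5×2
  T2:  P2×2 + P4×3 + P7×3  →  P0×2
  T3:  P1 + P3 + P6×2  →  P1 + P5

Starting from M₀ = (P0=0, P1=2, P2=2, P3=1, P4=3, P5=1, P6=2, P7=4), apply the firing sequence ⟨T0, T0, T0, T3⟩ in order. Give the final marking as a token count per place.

step 1: fire T0:  (P0=0, P1=2, P2=2, P3=1, P4=3, P5=1, P6=2, P7=4) → (P0=0, P1=2, P2=4, P3=1, P4=2, P5=1, P6=4, P7=4)
step 2: fire T0:  (P0=0, P1=2, P2=4, P3=1, P4=2, P5=1, P6=4, P7=4) → (P0=0, P1=2, P2=6, P3=1, P4=1, P5=1, P6=6, P7=4)
step 3: fire T0:  (P0=0, P1=2, P2=6, P3=1, P4=1, P5=1, P6=6, P7=4) → (P0=0, P1=2, P2=8, P3=1, P4=0, P5=1, P6=8, P7=4)
step 4: fire T3:  (P0=0, P1=2, P2=8, P3=1, P4=0, P5=1, P6=8, P7=4) → (P0=0, P1=2, P2=8, P3=0, P4=0, P5=2, P6=6, P7=4)

(P0=0, P1=2, P2=8, P3=0, P4=0, P5=2, P6=6, P7=4)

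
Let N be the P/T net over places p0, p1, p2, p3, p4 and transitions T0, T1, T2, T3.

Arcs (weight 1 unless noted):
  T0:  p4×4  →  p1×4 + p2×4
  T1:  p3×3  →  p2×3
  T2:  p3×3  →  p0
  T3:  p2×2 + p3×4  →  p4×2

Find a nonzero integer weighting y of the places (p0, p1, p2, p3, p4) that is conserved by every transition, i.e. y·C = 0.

Incidence matrix C (rows=places, cols=transitions):
       T0   T1   T2   T3
   p0   0    0    1    0
   p1   4    0    0    0
   p2   4    3    0   -2
   p3   0   -3   -3   -4
   p4  -4    0    0    2

Candidate y = [3, 2, 1, 1, 3]; check y·C column-wise:
  col T0: 3·0 + 2·4 + 1·4 + 1·0 + 3·-4 = 0
  col T1: 3·0 + 2·0 + 1·3 + 1·-3 + 3·0 = 0
  col T2: 3·1 + 2·0 + 1·0 + 1·-3 + 3·0 = 0
  col T3: 3·0 + 2·0 + 1·-2 + 1·-4 + 3·2 = 0

y = (p0:3, p1:2, p2:1, p3:1, p4:3)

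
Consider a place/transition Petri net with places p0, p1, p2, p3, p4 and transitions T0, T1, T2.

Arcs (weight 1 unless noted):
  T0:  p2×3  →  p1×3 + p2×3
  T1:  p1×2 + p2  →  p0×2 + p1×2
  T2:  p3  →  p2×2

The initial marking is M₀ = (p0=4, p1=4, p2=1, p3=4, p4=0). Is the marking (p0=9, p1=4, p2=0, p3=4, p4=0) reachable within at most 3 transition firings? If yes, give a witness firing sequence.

NO — not reachable within 3 firings

depth 0: 1 marking
depth 1: 3 markings reached so far
depth 2: 6 markings reached so far
depth 3: 12 markings reached so far
target is not among the 12 markings reachable within 3 steps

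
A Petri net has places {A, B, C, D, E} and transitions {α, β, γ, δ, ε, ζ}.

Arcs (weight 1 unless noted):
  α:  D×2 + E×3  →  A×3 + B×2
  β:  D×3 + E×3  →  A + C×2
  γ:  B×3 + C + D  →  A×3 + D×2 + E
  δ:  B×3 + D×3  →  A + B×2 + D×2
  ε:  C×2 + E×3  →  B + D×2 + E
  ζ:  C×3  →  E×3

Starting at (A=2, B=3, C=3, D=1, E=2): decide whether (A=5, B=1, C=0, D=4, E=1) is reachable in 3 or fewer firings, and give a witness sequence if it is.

YES — reachable via ⟨γ, ε⟩ (2 firings)

step 1: fire γ:  (A=2, B=3, C=3, D=1, E=2) → (A=5, B=0, C=2, D=2, E=3)
step 2: fire ε:  (A=5, B=0, C=2, D=2, E=3) → (A=5, B=1, C=0, D=4, E=1)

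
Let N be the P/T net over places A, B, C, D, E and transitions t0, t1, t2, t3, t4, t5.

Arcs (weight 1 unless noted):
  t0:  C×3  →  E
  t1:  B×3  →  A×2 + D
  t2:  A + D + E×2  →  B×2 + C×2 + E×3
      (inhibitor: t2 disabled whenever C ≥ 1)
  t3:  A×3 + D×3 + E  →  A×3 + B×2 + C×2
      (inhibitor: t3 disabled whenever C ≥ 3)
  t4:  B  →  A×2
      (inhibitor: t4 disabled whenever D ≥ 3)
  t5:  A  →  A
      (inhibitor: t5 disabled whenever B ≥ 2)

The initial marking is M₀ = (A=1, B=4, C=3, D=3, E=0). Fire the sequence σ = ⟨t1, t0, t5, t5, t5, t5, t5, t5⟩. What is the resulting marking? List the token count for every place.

(A=3, B=1, C=0, D=4, E=1)

step 1: fire t1:  (A=1, B=4, C=3, D=3, E=0) → (A=3, B=1, C=3, D=4, E=0)
step 2: fire t0:  (A=3, B=1, C=3, D=4, E=0) → (A=3, B=1, C=0, D=4, E=1)
step 3: fire t5:  (A=3, B=1, C=0, D=4, E=1) → (A=3, B=1, C=0, D=4, E=1)
step 4: fire t5:  (A=3, B=1, C=0, D=4, E=1) → (A=3, B=1, C=0, D=4, E=1)
step 5: fire t5:  (A=3, B=1, C=0, D=4, E=1) → (A=3, B=1, C=0, D=4, E=1)
step 6: fire t5:  (A=3, B=1, C=0, D=4, E=1) → (A=3, B=1, C=0, D=4, E=1)
step 7: fire t5:  (A=3, B=1, C=0, D=4, E=1) → (A=3, B=1, C=0, D=4, E=1)
step 8: fire t5:  (A=3, B=1, C=0, D=4, E=1) → (A=3, B=1, C=0, D=4, E=1)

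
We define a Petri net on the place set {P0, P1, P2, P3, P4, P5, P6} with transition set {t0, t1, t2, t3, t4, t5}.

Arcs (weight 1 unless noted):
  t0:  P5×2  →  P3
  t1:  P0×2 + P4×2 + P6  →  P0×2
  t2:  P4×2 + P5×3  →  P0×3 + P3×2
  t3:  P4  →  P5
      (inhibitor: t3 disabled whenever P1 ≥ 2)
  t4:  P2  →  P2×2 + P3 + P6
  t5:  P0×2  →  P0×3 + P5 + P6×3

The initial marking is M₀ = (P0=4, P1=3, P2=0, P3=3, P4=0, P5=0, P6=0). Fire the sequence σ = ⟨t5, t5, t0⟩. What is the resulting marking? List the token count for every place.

step 1: fire t5:  (P0=4, P1=3, P2=0, P3=3, P4=0, P5=0, P6=0) → (P0=5, P1=3, P2=0, P3=3, P4=0, P5=1, P6=3)
step 2: fire t5:  (P0=5, P1=3, P2=0, P3=3, P4=0, P5=1, P6=3) → (P0=6, P1=3, P2=0, P3=3, P4=0, P5=2, P6=6)
step 3: fire t0:  (P0=6, P1=3, P2=0, P3=3, P4=0, P5=2, P6=6) → (P0=6, P1=3, P2=0, P3=4, P4=0, P5=0, P6=6)

(P0=6, P1=3, P2=0, P3=4, P4=0, P5=0, P6=6)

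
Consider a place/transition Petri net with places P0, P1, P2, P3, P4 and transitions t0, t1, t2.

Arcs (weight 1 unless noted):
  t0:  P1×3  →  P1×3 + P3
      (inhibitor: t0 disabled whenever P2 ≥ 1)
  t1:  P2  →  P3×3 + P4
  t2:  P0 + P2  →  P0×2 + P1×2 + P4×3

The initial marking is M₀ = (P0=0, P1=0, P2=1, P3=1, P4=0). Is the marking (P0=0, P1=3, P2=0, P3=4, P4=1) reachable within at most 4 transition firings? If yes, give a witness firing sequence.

depth 0: 1 marking
depth 1: 2 markings reached so far
depth 2: 2 markings reached so far
(frontier empty at depth 2; search complete)
target is not among the 2 markings reachable within 4 steps

NO — not reachable within 4 firings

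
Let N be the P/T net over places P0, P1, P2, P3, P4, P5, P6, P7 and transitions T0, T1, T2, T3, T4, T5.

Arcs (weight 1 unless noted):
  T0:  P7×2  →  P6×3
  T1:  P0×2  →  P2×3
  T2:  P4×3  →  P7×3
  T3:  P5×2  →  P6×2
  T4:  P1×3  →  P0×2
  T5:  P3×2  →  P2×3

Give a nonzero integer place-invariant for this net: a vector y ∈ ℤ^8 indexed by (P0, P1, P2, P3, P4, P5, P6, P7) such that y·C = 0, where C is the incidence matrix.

y = (P0:3, P1:2, P2:2, P3:3, P4:0, P5:0, P6:0, P7:0)

Incidence matrix C (rows=places, cols=transitions):
       T0   T1   T2   T3   T4   T5
   P0   0   -2    0    0    2    0
   P1   0    0    0    0   -3    0
   P2   0    3    0    0    0    3
   P3   0    0    0    0    0   -2
   P4   0    0   -3    0    0    0
   P5   0    0    0   -2    0    0
   P6   3    0    0    2    0    0
   P7  -2    0    3    0    0    0

Candidate y = [3, 2, 2, 3, 0, 0, 0, 0]; check y·C column-wise:
  col T0: 3·0 + 2·0 + 2·0 + 3·0 + 0·3 + 0·-2 = 0
  col T1: 3·-2 + 2·0 + 2·3 + 3·0 = 0
  col T2: 3·0 + 2·0 + 2·0 + 3·0 + 0·-3 + 0·3 = 0
  col T3: 3·0 + 2·0 + 2·0 + 3·0 + 0·-2 + 0·2 = 0
  col T4: 3·2 + 2·-3 + 2·0 + 3·0 = 0
  col T5: 3·0 + 2·0 + 2·3 + 3·-2 = 0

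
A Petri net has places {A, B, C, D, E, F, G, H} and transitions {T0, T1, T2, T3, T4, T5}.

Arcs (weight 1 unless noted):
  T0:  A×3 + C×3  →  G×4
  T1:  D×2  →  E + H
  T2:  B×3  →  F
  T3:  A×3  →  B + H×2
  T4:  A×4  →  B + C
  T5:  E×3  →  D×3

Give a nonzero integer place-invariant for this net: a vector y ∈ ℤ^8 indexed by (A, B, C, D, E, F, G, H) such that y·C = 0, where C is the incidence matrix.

Incidence matrix C (rows=places, cols=transitions):
       T0   T1   T2   T3   T4   T5
    A  -3    0    0   -3   -4    0
    B   0    0   -3    1    1    0
    C  -3    0    0    0    1    0
    D   0   -2    0    0    0    3
    E   0    1    0    0    0   -3
    F   0    0    1    0    0    0
    G   4    0    0    0    0    0
    H   0    1    0    2    0    0

Candidate y = [2, 6, 2, 0, 0, 18, 3, 0]; check y·C column-wise:
  col T0: 2·-3 + 6·0 + 2·-3 + 18·0 + 3·4 = 0
  col T1: 2·0 + 6·0 + 2·0 + 0·-2 + 0·1 + 18·0 + 3·0 + 0·1 = 0
  col T2: 2·0 + 6·-3 + 2·0 + 18·1 + 3·0 = 0
  col T3: 2·-3 + 6·1 + 2·0 + 18·0 + 3·0 + 0·2 = 0
  col T4: 2·-4 + 6·1 + 2·1 + 18·0 + 3·0 = 0
  col T5: 2·0 + 6·0 + 2·0 + 0·3 + 0·-3 + 18·0 + 3·0 = 0

y = (A:2, B:6, C:2, D:0, E:0, F:18, G:3, H:0)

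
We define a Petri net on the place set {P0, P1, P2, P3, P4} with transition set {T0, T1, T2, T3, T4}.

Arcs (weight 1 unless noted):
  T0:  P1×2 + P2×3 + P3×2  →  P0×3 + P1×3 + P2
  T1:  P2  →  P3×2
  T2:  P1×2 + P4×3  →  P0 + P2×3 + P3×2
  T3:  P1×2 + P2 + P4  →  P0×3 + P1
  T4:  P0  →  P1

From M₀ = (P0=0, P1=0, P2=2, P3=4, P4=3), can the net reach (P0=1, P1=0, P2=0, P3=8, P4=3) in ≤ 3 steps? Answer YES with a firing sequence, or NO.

depth 0: 1 marking
depth 1: 2 markings reached so far
depth 2: 3 markings reached so far
depth 3: 3 markings reached so far
(frontier empty at depth 3; search complete)
target is not among the 3 markings reachable within 3 steps

NO — not reachable within 3 firings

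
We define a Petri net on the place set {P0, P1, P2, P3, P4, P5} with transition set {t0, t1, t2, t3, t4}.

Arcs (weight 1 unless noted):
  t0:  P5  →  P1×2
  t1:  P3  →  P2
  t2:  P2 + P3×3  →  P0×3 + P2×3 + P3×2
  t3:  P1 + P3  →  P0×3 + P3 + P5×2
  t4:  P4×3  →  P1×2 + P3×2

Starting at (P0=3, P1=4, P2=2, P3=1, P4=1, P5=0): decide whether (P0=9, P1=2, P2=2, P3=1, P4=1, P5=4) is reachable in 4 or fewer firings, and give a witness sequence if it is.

step 1: fire t3:  (P0=3, P1=4, P2=2, P3=1, P4=1, P5=0) → (P0=6, P1=3, P2=2, P3=1, P4=1, P5=2)
step 2: fire t3:  (P0=6, P1=3, P2=2, P3=1, P4=1, P5=2) → (P0=9, P1=2, P2=2, P3=1, P4=1, P5=4)

YES — reachable via ⟨t3, t3⟩ (2 firings)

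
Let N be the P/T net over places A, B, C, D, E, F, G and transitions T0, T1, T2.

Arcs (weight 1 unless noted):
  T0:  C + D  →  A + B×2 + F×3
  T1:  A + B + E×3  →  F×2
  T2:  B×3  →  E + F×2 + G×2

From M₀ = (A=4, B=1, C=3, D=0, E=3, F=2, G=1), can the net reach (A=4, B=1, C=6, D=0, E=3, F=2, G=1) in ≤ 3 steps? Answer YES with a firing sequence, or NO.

NO — not reachable within 3 firings

depth 0: 1 marking
depth 1: 2 markings reached so far
depth 2: 2 markings reached so far
(frontier empty at depth 2; search complete)
target is not among the 2 markings reachable within 3 steps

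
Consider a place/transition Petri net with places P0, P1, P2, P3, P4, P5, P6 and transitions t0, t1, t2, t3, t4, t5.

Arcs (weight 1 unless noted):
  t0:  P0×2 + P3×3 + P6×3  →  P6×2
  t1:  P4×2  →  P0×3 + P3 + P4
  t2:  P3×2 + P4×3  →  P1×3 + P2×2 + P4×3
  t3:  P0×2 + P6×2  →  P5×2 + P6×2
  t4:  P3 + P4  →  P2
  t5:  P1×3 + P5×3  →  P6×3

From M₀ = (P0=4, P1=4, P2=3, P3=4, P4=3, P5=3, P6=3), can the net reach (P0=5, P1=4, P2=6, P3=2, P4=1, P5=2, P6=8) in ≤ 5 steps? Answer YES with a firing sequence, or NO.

depth 0: 1 marking
depth 1: 7 markings reached so far
depth 2: 25 markings reached so far
depth 3: 59 markings reached so far
depth 4: 105 markings reached so far
depth 5: 154 markings reached so far
target is not among the 154 markings reachable within 5 steps

NO — not reachable within 5 firings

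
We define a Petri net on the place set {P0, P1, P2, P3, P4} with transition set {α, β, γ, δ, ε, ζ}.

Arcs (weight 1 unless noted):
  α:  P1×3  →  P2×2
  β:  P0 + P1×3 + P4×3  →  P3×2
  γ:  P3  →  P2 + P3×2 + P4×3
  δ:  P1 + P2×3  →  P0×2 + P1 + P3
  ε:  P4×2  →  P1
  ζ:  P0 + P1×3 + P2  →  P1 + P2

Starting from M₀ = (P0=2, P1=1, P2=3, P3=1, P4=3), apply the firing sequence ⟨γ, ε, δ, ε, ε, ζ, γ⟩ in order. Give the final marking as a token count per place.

(P0=3, P1=2, P2=2, P3=4, P4=3)

step 1: fire γ:  (P0=2, P1=1, P2=3, P3=1, P4=3) → (P0=2, P1=1, P2=4, P3=2, P4=6)
step 2: fire ε:  (P0=2, P1=1, P2=4, P3=2, P4=6) → (P0=2, P1=2, P2=4, P3=2, P4=4)
step 3: fire δ:  (P0=2, P1=2, P2=4, P3=2, P4=4) → (P0=4, P1=2, P2=1, P3=3, P4=4)
step 4: fire ε:  (P0=4, P1=2, P2=1, P3=3, P4=4) → (P0=4, P1=3, P2=1, P3=3, P4=2)
step 5: fire ε:  (P0=4, P1=3, P2=1, P3=3, P4=2) → (P0=4, P1=4, P2=1, P3=3, P4=0)
step 6: fire ζ:  (P0=4, P1=4, P2=1, P3=3, P4=0) → (P0=3, P1=2, P2=1, P3=3, P4=0)
step 7: fire γ:  (P0=3, P1=2, P2=1, P3=3, P4=0) → (P0=3, P1=2, P2=2, P3=4, P4=3)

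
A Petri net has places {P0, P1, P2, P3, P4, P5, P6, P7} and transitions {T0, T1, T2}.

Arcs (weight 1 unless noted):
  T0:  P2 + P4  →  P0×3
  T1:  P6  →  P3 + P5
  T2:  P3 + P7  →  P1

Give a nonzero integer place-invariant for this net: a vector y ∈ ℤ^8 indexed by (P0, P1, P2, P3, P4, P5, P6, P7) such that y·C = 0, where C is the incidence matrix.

Incidence matrix C (rows=places, cols=transitions):
       T0   T1   T2
   P0   3    0    0
   P1   0    0    1
   P2  -1    0    0
   P3   0    1   -1
   P4  -1    0    0
   P5   0    1    0
   P6   0   -1    0
   P7   0    0   -1

Candidate y = [1, 0, 3, 0, 0, 0, 0, 0]; check y·C column-wise:
  col T0: 1·3 + 3·-1 + 0·-1 = 0
  col T1: 1·0 + 3·0 + 0·1 + 0·1 + 0·-1 = 0
  col T2: 1·0 + 0·1 + 3·0 + 0·-1 + 0·-1 = 0

y = (P0:1, P1:0, P2:3, P3:0, P4:0, P5:0, P6:0, P7:0)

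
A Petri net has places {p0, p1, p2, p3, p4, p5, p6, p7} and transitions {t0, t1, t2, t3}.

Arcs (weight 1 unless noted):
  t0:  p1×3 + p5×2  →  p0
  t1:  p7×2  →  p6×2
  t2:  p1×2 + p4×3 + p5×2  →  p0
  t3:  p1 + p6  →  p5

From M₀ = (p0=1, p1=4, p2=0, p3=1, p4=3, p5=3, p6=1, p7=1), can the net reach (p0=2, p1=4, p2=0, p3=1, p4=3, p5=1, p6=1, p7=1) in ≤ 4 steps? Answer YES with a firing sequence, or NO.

NO — not reachable within 4 firings

depth 0: 1 marking
depth 1: 4 markings reached so far
depth 2: 6 markings reached so far
depth 3: 6 markings reached so far
(frontier empty at depth 3; search complete)
target is not among the 6 markings reachable within 4 steps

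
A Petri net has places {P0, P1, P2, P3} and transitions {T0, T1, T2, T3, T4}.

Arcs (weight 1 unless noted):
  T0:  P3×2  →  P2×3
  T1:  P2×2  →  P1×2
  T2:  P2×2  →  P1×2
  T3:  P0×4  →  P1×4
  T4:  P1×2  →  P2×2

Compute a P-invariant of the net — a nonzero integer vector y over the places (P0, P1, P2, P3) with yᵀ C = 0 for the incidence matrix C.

Incidence matrix C (rows=places, cols=transitions):
       T0   T1   T2   T3   T4
   P0   0    0    0   -4    0
   P1   0    2    2    4   -2
   P2   3   -2   -2    0    2
   P3  -2    0    0    0    0

Candidate y = [2, 2, 2, 3]; check y·C column-wise:
  col T0: 2·0 + 2·0 + 2·3 + 3·-2 = 0
  col T1: 2·0 + 2·2 + 2·-2 + 3·0 = 0
  col T2: 2·0 + 2·2 + 2·-2 + 3·0 = 0
  col T3: 2·-4 + 2·4 + 2·0 + 3·0 = 0
  col T4: 2·0 + 2·-2 + 2·2 + 3·0 = 0

y = (P0:2, P1:2, P2:2, P3:3)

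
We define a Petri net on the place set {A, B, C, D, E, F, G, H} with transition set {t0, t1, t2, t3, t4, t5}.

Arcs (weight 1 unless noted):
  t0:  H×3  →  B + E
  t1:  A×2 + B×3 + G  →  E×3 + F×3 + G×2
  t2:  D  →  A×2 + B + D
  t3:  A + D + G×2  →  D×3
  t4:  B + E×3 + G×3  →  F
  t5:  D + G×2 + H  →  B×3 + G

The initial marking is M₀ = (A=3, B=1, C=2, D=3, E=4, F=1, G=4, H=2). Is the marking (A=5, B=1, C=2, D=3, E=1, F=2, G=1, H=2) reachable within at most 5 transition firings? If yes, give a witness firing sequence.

YES — reachable via ⟨t2, t4⟩ (2 firings)

step 1: fire t2:  (A=3, B=1, C=2, D=3, E=4, F=1, G=4, H=2) → (A=5, B=2, C=2, D=3, E=4, F=1, G=4, H=2)
step 2: fire t4:  (A=5, B=2, C=2, D=3, E=4, F=1, G=4, H=2) → (A=5, B=1, C=2, D=3, E=1, F=2, G=1, H=2)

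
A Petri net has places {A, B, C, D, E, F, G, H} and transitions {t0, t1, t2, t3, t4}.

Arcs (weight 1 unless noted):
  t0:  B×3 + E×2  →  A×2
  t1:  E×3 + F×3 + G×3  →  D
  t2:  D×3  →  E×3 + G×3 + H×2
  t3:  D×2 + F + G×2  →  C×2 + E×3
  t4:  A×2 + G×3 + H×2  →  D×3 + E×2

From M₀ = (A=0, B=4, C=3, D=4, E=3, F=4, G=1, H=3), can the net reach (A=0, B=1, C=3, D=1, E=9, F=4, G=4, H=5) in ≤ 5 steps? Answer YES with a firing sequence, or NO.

step 1: fire t0:  (A=0, B=4, C=3, D=4, E=3, F=4, G=1, H=3) → (A=2, B=1, C=3, D=4, E=1, F=4, G=1, H=3)
step 2: fire t2:  (A=2, B=1, C=3, D=4, E=1, F=4, G=1, H=3) → (A=2, B=1, C=3, D=1, E=4, F=4, G=4, H=5)
step 3: fire t4:  (A=2, B=1, C=3, D=1, E=4, F=4, G=4, H=5) → (A=0, B=1, C=3, D=4, E=6, F=4, G=1, H=3)
step 4: fire t2:  (A=0, B=1, C=3, D=4, E=6, F=4, G=1, H=3) → (A=0, B=1, C=3, D=1, E=9, F=4, G=4, H=5)

YES — reachable via ⟨t0, t2, t4, t2⟩ (4 firings)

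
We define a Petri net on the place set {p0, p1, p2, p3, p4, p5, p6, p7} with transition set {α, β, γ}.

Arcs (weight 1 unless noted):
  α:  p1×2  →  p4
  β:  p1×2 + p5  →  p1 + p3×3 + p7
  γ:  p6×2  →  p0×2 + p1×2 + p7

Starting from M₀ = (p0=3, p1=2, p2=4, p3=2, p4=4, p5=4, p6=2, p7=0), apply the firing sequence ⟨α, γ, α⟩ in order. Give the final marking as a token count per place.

(p0=5, p1=0, p2=4, p3=2, p4=6, p5=4, p6=0, p7=1)

step 1: fire α:  (p0=3, p1=2, p2=4, p3=2, p4=4, p5=4, p6=2, p7=0) → (p0=3, p1=0, p2=4, p3=2, p4=5, p5=4, p6=2, p7=0)
step 2: fire γ:  (p0=3, p1=0, p2=4, p3=2, p4=5, p5=4, p6=2, p7=0) → (p0=5, p1=2, p2=4, p3=2, p4=5, p5=4, p6=0, p7=1)
step 3: fire α:  (p0=5, p1=2, p2=4, p3=2, p4=5, p5=4, p6=0, p7=1) → (p0=5, p1=0, p2=4, p3=2, p4=6, p5=4, p6=0, p7=1)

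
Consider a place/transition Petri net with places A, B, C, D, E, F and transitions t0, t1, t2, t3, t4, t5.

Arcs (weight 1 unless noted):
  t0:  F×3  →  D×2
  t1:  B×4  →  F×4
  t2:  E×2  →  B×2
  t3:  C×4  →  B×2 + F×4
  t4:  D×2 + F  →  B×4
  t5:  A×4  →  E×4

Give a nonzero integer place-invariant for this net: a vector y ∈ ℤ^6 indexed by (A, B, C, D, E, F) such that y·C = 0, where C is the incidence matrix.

Incidence matrix C (rows=places, cols=transitions):
       t0   t1   t2   t3   t4   t5
    A   0    0    0    0    0   -4
    B   0   -4    2    2    4    0
    C   0    0    0   -4    0    0
    D   2    0    0    0   -2    0
    E   0    0   -2    0    0    4
    F  -3    4    0    4   -1    0

Candidate y = [2, 2, 3, 3, 2, 2]; check y·C column-wise:
  col t0: 2·0 + 2·0 + 3·0 + 3·2 + 2·0 + 2·-3 = 0
  col t1: 2·0 + 2·-4 + 3·0 + 3·0 + 2·0 + 2·4 = 0
  col t2: 2·0 + 2·2 + 3·0 + 3·0 + 2·-2 + 2·0 = 0
  col t3: 2·0 + 2·2 + 3·-4 + 3·0 + 2·0 + 2·4 = 0
  col t4: 2·0 + 2·4 + 3·0 + 3·-2 + 2·0 + 2·-1 = 0
  col t5: 2·-4 + 2·0 + 3·0 + 3·0 + 2·4 + 2·0 = 0

y = (A:2, B:2, C:3, D:3, E:2, F:2)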